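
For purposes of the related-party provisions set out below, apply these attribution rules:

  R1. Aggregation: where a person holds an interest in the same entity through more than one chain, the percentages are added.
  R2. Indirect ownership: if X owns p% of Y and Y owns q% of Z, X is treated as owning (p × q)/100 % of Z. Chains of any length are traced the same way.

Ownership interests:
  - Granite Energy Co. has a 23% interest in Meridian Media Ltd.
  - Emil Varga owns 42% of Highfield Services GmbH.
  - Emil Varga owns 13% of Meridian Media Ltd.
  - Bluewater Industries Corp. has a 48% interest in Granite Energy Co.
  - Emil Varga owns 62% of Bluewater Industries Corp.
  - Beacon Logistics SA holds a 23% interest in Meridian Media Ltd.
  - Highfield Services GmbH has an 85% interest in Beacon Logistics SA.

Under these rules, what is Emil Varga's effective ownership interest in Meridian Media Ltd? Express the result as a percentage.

28.0558%

Chain via Bluewater Industries Corp. → Granite Energy Co. (R2): 62% × 48% × 23% = 6.8448% of Meridian Media Ltd.
Chain via Highfield Services GmbH → Beacon Logistics SA (R2): 42% × 85% × 23% = 8.211% of Meridian Media Ltd.
Direct interest in Meridian Media Ltd: 13%.
Aggregating (R1): 6.8448% + 8.211% + 13% = 28.0558%.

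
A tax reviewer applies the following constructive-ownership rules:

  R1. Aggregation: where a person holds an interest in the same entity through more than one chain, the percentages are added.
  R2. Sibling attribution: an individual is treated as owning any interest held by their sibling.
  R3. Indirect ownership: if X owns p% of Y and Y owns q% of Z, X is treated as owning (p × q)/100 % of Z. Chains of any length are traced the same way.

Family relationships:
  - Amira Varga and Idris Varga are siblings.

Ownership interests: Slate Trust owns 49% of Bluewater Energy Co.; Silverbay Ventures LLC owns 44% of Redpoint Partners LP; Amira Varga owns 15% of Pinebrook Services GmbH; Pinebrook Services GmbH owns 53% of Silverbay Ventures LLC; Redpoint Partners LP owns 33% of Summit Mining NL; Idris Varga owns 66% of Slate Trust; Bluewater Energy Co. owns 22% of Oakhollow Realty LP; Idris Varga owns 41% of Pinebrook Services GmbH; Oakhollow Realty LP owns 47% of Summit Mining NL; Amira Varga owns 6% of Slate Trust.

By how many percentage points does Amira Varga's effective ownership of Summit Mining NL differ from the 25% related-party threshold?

17.042512

By sibling attribution (R2), Amira Varga is treated as also owning Idris Varga's interest in Pinebrook Services GmbH, giving 15% + 41% = 56%.
By sibling attribution (R2), Amira Varga is treated as also owning Idris Varga's interest in Slate Trust, giving 6% + 66% = 72%.
Chain via Pinebrook Services GmbH → Silverbay Ventures LLC → Redpoint Partners LP (R3): 56% × 53% × 44% × 33% = 4.309536% of Summit Mining NL.
Chain via Slate Trust → Bluewater Energy Co. → Oakhollow Realty LP (R3): 72% × 49% × 22% × 47% = 3.647952% of Summit Mining NL.
Aggregating (R1): 4.309536% + 3.647952% = 7.957488%.
7.957488% falls short of the 25% threshold by 17.042512 percentage points.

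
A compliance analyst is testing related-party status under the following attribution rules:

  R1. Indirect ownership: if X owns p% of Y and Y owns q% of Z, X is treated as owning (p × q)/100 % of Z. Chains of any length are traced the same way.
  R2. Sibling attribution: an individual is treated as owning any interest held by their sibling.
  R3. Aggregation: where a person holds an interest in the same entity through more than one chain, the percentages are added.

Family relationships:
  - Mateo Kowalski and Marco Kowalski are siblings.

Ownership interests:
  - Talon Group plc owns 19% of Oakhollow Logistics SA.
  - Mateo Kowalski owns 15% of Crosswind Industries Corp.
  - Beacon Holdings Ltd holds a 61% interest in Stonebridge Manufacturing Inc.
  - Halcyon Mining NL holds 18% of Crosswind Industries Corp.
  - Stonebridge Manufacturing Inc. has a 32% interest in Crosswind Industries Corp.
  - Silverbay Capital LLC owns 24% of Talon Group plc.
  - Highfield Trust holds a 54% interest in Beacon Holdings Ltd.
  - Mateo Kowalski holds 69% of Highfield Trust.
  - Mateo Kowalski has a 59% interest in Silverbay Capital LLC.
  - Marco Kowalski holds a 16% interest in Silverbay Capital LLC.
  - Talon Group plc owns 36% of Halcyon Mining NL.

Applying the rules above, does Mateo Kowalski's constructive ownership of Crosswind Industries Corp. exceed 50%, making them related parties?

By sibling attribution (R2), Mateo Kowalski is treated as also owning Marco Kowalski's interest in Silverbay Capital LLC, giving 59% + 16% = 75%.
Chain via Highfield Trust → Beacon Holdings Ltd → Stonebridge Manufacturing Inc. (R1): 69% × 54% × 61% × 32% = 7.273152% of Crosswind Industries Corp.
Chain via Silverbay Capital LLC → Talon Group plc → Halcyon Mining NL (R1): 75% × 24% × 36% × 18% = 1.1664% of Crosswind Industries Corp.
Direct interest in Crosswind Industries Corp: 15%.
Aggregating (R3): 7.273152% + 1.1664% + 15% = 23.439552%.
23.439552% does not exceed the 50% threshold, so Mateo is not a related party to Crosswind Industries Corp.

No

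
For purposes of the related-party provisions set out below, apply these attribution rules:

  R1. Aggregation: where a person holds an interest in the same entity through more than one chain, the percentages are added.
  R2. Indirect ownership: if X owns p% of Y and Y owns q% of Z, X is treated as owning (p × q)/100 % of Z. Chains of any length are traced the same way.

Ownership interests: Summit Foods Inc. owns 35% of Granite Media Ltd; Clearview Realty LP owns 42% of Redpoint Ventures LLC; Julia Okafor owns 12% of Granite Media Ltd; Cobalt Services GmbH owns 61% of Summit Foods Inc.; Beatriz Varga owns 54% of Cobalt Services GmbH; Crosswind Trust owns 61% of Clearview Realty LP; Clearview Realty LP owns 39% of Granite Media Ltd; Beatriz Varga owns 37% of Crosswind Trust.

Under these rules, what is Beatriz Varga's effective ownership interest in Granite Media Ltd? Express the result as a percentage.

20.3313%

Chain via Crosswind Trust → Clearview Realty LP (R2): 37% × 61% × 39% = 8.8023% of Granite Media Ltd.
Chain via Cobalt Services GmbH → Summit Foods Inc. (R2): 54% × 61% × 35% = 11.529% of Granite Media Ltd.
Aggregating (R1): 8.8023% + 11.529% = 20.3313%.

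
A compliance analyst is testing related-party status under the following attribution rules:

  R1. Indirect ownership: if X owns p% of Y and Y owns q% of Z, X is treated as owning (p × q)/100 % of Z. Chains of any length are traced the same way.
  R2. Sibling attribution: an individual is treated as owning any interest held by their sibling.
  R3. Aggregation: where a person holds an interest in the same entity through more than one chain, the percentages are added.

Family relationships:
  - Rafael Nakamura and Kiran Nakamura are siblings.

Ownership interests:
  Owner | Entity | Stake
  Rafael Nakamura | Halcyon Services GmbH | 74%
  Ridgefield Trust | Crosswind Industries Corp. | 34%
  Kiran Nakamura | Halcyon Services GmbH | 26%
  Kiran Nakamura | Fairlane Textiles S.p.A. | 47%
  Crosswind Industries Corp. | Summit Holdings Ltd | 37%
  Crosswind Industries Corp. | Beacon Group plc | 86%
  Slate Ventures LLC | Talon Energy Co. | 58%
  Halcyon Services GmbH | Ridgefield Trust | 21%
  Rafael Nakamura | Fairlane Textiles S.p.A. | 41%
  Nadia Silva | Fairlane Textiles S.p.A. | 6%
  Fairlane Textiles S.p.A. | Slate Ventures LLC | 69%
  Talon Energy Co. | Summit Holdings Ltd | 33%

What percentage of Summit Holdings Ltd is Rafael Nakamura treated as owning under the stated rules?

14.263608%

By sibling attribution (R2), Rafael Nakamura is treated as also owning Kiran Nakamura's interest in Fairlane Textiles S.p.A, giving 41% + 47% = 88%.
By sibling attribution (R2), Rafael Nakamura is treated as also owning Kiran Nakamura's interest in Halcyon Services GmbH, giving 74% + 26% = 100%.
Chain via Fairlane Textiles S.p.A. → Slate Ventures LLC → Talon Energy Co. (R1): 88% × 69% × 58% × 33% = 11.621808% of Summit Holdings Ltd.
Chain via Halcyon Services GmbH → Ridgefield Trust → Crosswind Industries Corp. (R1): 100% × 21% × 34% × 37% = 2.6418% of Summit Holdings Ltd.
Aggregating (R3): 11.621808% + 2.6418% = 14.263608%.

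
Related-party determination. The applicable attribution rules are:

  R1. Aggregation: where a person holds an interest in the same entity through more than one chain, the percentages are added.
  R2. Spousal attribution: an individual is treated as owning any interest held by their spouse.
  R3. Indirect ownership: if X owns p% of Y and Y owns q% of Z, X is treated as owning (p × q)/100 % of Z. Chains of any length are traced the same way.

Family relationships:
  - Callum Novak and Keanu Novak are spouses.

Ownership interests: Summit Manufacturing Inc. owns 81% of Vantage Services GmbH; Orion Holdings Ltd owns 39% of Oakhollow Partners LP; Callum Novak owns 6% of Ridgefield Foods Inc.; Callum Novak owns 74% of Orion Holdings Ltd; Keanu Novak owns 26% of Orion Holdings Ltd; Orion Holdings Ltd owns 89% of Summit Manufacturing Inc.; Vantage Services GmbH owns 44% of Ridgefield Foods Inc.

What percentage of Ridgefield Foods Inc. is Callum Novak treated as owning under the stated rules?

By spousal attribution (R2), Callum Novak is treated as also owning Keanu Novak's interest in Orion Holdings Ltd, giving 74% + 26% = 100%.
Chain via Orion Holdings Ltd → Summit Manufacturing Inc. → Vantage Services GmbH (R3): 100% × 89% × 81% × 44% = 31.7196% of Ridgefield Foods Inc.
Direct interest in Ridgefield Foods Inc: 6%.
Aggregating (R1): 31.7196% + 6% = 37.7196%.

37.7196%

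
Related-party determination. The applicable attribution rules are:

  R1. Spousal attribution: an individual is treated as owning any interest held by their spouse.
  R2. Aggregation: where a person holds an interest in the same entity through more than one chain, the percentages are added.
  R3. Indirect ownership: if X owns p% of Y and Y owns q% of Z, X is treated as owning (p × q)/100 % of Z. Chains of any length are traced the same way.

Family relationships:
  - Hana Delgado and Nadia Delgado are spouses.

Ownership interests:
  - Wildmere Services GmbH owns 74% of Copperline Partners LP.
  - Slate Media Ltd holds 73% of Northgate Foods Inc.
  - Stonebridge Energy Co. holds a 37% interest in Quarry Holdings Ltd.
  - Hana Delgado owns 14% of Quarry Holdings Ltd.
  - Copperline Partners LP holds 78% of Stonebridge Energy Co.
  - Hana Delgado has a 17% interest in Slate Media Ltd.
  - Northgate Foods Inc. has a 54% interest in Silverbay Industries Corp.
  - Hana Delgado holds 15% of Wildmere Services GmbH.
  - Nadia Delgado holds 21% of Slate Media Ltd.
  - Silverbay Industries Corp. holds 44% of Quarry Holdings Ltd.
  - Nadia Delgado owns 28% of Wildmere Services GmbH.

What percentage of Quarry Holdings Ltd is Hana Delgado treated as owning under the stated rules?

29.774276%

By spousal attribution (R1), Hana Delgado is treated as also owning Nadia Delgado's interest in Slate Media Ltd, giving 17% + 21% = 38%.
By spousal attribution (R1), Hana Delgado is treated as also owning Nadia Delgado's interest in Wildmere Services GmbH, giving 15% + 28% = 43%.
Chain via Slate Media Ltd → Northgate Foods Inc. → Silverbay Industries Corp. (R3): 38% × 73% × 54% × 44% = 6.591024% of Quarry Holdings Ltd.
Chain via Wildmere Services GmbH → Copperline Partners LP → Stonebridge Energy Co. (R3): 43% × 74% × 78% × 37% = 9.183252% of Quarry Holdings Ltd.
Direct interest in Quarry Holdings Ltd: 14%.
Aggregating (R2): 6.591024% + 9.183252% + 14% = 29.774276%.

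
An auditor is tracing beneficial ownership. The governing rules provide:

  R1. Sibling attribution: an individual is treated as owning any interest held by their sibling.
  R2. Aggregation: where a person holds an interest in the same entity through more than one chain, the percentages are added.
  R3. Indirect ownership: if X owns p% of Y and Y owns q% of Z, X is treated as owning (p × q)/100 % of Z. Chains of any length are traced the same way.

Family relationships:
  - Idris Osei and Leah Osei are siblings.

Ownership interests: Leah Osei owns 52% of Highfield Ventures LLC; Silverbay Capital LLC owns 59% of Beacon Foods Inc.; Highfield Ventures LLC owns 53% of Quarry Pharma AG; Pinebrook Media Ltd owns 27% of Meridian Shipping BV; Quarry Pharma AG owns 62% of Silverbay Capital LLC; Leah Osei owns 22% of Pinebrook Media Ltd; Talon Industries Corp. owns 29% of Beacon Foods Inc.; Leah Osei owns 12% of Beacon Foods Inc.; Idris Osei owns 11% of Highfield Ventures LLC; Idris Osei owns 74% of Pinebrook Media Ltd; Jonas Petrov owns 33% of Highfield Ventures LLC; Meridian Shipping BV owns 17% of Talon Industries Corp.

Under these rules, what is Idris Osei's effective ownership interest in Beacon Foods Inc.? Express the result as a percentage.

25.491918%

By sibling attribution (R1), Idris Osei is treated as also owning Leah Osei's interest in Pinebrook Media Ltd, giving 74% + 22% = 96%.
By sibling attribution (R1), Idris Osei is treated as also owning Leah Osei's interest in Highfield Ventures LLC, giving 11% + 52% = 63%.
By sibling attribution (R1), Idris Osei is treated as owning Leah Osei's 12% interest in Beacon Foods Inc.
Chain via Pinebrook Media Ltd → Meridian Shipping BV → Talon Industries Corp. (R3): 96% × 27% × 17% × 29% = 1.277856% of Beacon Foods Inc.
Chain via Highfield Ventures LLC → Quarry Pharma AG → Silverbay Capital LLC (R3): 63% × 53% × 62% × 59% = 12.214062% of Beacon Foods Inc.
Direct interest in Beacon Foods Inc: 12%.
Aggregating (R2): 1.277856% + 12.214062% + 12% = 25.491918%.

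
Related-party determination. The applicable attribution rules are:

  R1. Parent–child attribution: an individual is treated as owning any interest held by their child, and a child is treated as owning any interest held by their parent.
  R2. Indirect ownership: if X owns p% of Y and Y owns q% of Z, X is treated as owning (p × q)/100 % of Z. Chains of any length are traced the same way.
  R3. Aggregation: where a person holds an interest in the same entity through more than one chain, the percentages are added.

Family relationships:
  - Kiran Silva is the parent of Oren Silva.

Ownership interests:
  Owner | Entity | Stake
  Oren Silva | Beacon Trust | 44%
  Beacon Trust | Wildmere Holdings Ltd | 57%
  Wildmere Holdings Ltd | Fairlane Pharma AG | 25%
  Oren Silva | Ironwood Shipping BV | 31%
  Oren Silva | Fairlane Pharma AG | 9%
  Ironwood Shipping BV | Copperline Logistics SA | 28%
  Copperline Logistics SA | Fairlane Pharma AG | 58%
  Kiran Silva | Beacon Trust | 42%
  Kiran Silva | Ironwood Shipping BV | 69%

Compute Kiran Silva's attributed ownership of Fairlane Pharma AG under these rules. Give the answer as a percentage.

By parent–child attribution (R1), Kiran Silva is treated as also owning Oren Silva's interest in Beacon Trust, giving 42% + 44% = 86%.
By parent–child attribution (R1), Kiran Silva is treated as also owning Oren Silva's interest in Ironwood Shipping BV, giving 69% + 31% = 100%.
By parent–child attribution (R1), Kiran Silva is treated as owning Oren Silva's 9% interest in Fairlane Pharma AG.
Chain via Beacon Trust → Wildmere Holdings Ltd (R2): 86% × 57% × 25% = 12.255% of Fairlane Pharma AG.
Chain via Ironwood Shipping BV → Copperline Logistics SA (R2): 100% × 28% × 58% = 16.24% of Fairlane Pharma AG.
Direct interest in Fairlane Pharma AG: 9%.
Aggregating (R3): 12.255% + 16.24% + 9% = 37.495%.

37.495%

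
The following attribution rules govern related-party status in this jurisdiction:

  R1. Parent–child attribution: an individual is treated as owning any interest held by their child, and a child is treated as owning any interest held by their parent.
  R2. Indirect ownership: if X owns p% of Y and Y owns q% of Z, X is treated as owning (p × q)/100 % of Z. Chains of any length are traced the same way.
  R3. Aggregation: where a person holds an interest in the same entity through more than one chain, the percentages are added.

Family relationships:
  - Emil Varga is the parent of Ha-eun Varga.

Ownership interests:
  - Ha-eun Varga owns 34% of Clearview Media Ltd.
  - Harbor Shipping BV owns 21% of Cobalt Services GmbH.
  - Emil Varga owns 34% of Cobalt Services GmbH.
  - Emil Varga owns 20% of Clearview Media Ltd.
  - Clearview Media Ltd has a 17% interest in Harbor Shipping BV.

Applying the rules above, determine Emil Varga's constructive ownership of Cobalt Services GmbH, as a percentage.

By parent–child attribution (R1), Emil Varga is treated as also owning Ha-eun Varga's interest in Clearview Media Ltd, giving 20% + 34% = 54%.
Chain via Clearview Media Ltd → Harbor Shipping BV (R2): 54% × 17% × 21% = 1.9278% of Cobalt Services GmbH.
Direct interest in Cobalt Services GmbH: 34%.
Aggregating (R3): 1.9278% + 34% = 35.9278%.

35.9278%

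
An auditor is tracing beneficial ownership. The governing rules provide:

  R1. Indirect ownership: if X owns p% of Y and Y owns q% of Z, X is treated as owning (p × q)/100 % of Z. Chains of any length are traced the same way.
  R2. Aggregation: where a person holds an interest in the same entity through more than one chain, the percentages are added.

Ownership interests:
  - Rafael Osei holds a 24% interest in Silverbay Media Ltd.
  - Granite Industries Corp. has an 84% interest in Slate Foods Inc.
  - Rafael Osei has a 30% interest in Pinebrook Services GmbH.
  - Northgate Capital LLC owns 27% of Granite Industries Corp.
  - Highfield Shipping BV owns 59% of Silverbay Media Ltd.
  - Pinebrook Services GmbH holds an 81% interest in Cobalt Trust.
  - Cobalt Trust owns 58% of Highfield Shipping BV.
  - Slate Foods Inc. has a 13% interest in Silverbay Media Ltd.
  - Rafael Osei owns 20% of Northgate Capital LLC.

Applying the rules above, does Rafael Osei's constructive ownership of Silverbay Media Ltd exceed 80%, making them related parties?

No

Chain via Pinebrook Services GmbH → Cobalt Trust → Highfield Shipping BV (R1): 30% × 81% × 58% × 59% = 8.31546% of Silverbay Media Ltd.
Chain via Northgate Capital LLC → Granite Industries Corp. → Slate Foods Inc. (R1): 20% × 27% × 84% × 13% = 0.58968% of Silverbay Media Ltd.
Direct interest in Silverbay Media Ltd: 24%.
Aggregating (R2): 8.31546% + 0.58968% + 24% = 32.90514%.
32.90514% does not exceed the 80% threshold, so Rafael is not a related party to Silverbay Media Ltd.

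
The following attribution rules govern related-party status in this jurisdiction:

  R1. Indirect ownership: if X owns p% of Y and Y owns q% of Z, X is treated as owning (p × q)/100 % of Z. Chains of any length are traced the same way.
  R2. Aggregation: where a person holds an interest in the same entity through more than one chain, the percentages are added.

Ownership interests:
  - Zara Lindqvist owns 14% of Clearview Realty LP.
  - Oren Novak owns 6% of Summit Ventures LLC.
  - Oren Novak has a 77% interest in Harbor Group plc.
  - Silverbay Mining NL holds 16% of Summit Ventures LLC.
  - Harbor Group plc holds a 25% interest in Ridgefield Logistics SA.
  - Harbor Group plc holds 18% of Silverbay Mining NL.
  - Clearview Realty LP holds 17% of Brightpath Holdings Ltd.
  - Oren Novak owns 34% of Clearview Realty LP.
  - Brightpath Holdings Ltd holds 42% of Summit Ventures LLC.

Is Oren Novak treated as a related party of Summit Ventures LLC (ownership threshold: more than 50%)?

No

Chain via Clearview Realty LP → Brightpath Holdings Ltd (R1): 34% × 17% × 42% = 2.4276% of Summit Ventures LLC.
Chain via Harbor Group plc → Silverbay Mining NL (R1): 77% × 18% × 16% = 2.2176% of Summit Ventures LLC.
Direct interest in Summit Ventures LLC: 6%.
Aggregating (R2): 2.4276% + 2.2176% + 6% = 10.6452%.
10.6452% does not exceed the 50% threshold, so Oren is not a related party to Summit Ventures LLC.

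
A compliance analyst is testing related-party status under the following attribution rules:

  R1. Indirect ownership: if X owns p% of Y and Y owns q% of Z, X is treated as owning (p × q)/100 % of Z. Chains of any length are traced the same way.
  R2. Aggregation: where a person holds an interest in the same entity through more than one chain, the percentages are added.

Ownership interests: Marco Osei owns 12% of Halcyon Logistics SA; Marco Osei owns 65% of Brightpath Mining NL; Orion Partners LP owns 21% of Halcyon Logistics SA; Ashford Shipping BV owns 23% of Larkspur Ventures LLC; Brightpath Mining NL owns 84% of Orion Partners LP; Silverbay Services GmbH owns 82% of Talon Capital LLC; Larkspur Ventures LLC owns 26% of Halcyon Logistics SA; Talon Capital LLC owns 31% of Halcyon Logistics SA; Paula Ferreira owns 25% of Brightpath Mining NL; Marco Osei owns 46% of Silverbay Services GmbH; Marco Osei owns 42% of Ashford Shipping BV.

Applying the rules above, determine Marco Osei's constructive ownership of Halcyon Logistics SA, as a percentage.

Chain via Silverbay Services GmbH → Talon Capital LLC (R1): 46% × 82% × 31% = 11.6932% of Halcyon Logistics SA.
Chain via Ashford Shipping BV → Larkspur Ventures LLC (R1): 42% × 23% × 26% = 2.5116% of Halcyon Logistics SA.
Chain via Brightpath Mining NL → Orion Partners LP (R1): 65% × 84% × 21% = 11.466% of Halcyon Logistics SA.
Direct interest in Halcyon Logistics SA: 12%.
Aggregating (R2): 11.6932% + 2.5116% + 11.466% + 12% = 37.6708%.

37.6708%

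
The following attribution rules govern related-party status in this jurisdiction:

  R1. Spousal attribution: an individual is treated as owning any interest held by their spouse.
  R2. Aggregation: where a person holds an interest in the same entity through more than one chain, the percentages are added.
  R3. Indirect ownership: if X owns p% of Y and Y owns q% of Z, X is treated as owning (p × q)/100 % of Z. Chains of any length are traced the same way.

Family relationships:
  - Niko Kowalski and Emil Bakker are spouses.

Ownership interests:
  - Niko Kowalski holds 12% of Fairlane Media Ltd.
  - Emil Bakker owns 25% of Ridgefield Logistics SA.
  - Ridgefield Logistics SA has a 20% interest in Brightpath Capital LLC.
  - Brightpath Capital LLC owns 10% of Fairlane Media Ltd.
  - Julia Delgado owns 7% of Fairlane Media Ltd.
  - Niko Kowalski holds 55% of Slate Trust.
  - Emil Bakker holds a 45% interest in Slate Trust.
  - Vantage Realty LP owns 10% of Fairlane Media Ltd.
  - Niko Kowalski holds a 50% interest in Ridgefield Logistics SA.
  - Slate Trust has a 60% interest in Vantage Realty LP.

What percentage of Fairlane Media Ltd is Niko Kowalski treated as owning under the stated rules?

19.5%

By spousal attribution (R1), Niko Kowalski is treated as also owning Emil Bakker's interest in Slate Trust, giving 55% + 45% = 100%.
By spousal attribution (R1), Niko Kowalski is treated as also owning Emil Bakker's interest in Ridgefield Logistics SA, giving 50% + 25% = 75%.
Chain via Slate Trust → Vantage Realty LP (R3): 100% × 60% × 10% = 6% of Fairlane Media Ltd.
Chain via Ridgefield Logistics SA → Brightpath Capital LLC (R3): 75% × 20% × 10% = 1.5% of Fairlane Media Ltd.
Direct interest in Fairlane Media Ltd: 12%.
Aggregating (R2): 6% + 1.5% + 12% = 19.5%.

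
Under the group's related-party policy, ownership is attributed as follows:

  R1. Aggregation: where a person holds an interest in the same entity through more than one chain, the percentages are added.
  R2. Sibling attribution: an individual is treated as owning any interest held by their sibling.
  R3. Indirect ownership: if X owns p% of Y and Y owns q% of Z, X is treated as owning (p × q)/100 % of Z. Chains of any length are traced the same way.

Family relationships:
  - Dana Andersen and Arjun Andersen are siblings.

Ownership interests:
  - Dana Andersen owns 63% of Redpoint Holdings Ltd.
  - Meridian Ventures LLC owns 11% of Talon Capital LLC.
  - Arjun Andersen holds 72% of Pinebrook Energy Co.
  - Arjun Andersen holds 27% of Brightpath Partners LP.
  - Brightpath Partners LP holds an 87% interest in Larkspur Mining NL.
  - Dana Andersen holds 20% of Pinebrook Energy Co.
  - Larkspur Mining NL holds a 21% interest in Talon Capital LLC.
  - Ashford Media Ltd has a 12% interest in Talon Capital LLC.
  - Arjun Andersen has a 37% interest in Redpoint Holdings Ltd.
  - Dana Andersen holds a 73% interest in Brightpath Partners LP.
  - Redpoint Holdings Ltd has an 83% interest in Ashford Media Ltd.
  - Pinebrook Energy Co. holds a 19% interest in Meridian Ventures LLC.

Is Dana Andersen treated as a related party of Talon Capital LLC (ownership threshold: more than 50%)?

No

By sibling attribution (R2), Dana Andersen is treated as also owning Arjun Andersen's interest in Brightpath Partners LP, giving 73% + 27% = 100%.
By sibling attribution (R2), Dana Andersen is treated as also owning Arjun Andersen's interest in Redpoint Holdings Ltd, giving 63% + 37% = 100%.
By sibling attribution (R2), Dana Andersen is treated as also owning Arjun Andersen's interest in Pinebrook Energy Co, giving 20% + 72% = 92%.
Chain via Brightpath Partners LP → Larkspur Mining NL (R3): 100% × 87% × 21% = 18.27% of Talon Capital LLC.
Chain via Redpoint Holdings Ltd → Ashford Media Ltd (R3): 100% × 83% × 12% = 9.96% of Talon Capital LLC.
Chain via Pinebrook Energy Co. → Meridian Ventures LLC (R3): 92% × 19% × 11% = 1.9228% of Talon Capital LLC.
Aggregating (R1): 18.27% + 9.96% + 1.9228% = 30.1528%.
30.1528% does not exceed the 50% threshold, so Dana is not a related party to Talon Capital LLC.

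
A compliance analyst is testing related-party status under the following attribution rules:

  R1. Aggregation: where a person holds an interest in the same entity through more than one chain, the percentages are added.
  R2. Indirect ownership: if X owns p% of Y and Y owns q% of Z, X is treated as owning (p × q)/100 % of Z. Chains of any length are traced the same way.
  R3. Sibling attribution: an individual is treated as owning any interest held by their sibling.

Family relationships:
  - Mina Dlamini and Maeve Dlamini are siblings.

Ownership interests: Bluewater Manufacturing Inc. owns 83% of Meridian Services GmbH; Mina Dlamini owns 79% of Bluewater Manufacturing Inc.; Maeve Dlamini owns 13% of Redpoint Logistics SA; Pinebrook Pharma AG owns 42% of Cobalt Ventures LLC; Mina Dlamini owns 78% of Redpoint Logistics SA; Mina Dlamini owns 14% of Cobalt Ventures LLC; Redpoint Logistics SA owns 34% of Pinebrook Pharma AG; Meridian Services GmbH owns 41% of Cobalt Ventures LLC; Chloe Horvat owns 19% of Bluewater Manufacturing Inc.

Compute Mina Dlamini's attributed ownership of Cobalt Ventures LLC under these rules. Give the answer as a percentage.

53.8785%

By sibling attribution (R3), Mina Dlamini is treated as also owning Maeve Dlamini's interest in Redpoint Logistics SA, giving 78% + 13% = 91%.
Chain via Redpoint Logistics SA → Pinebrook Pharma AG (R2): 91% × 34% × 42% = 12.9948% of Cobalt Ventures LLC.
Chain via Bluewater Manufacturing Inc. → Meridian Services GmbH (R2): 79% × 83% × 41% = 26.8837% of Cobalt Ventures LLC.
Direct interest in Cobalt Ventures LLC: 14%.
Aggregating (R1): 12.9948% + 26.8837% + 14% = 53.8785%.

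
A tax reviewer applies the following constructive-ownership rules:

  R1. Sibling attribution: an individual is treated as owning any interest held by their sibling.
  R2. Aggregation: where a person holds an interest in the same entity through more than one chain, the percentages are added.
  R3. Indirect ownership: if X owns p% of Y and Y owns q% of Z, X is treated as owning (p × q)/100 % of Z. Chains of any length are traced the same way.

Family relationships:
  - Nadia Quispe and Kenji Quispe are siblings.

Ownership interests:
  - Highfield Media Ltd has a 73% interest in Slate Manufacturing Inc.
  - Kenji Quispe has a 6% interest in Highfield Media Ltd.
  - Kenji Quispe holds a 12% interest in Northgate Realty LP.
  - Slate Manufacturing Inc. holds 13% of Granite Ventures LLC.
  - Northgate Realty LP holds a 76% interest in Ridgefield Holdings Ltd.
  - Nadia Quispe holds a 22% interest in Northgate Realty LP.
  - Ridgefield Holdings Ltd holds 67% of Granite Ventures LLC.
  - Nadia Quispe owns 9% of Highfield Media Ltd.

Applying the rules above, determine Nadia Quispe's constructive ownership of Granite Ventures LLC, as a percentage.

By sibling attribution (R1), Nadia Quispe is treated as also owning Kenji Quispe's interest in Highfield Media Ltd, giving 9% + 6% = 15%.
By sibling attribution (R1), Nadia Quispe is treated as also owning Kenji Quispe's interest in Northgate Realty LP, giving 22% + 12% = 34%.
Chain via Highfield Media Ltd → Slate Manufacturing Inc. (R3): 15% × 73% × 13% = 1.4235% of Granite Ventures LLC.
Chain via Northgate Realty LP → Ridgefield Holdings Ltd (R3): 34% × 76% × 67% = 17.3128% of Granite Ventures LLC.
Aggregating (R2): 1.4235% + 17.3128% = 18.7363%.

18.7363%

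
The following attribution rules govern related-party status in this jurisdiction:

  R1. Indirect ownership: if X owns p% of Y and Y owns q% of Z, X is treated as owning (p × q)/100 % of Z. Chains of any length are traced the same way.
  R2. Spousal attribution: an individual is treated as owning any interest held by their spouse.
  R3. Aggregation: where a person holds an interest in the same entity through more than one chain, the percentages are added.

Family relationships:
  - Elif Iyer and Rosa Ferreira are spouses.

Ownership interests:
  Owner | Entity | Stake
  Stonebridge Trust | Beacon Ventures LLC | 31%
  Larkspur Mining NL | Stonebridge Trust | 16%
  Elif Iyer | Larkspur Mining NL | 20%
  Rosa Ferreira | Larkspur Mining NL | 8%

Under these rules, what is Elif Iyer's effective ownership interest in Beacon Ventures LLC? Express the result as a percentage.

1.3888%

By spousal attribution (R2), Elif Iyer is treated as also owning Rosa Ferreira's interest in Larkspur Mining NL, giving 20% + 8% = 28%.
Chain via Larkspur Mining NL → Stonebridge Trust (R1): 28% × 16% × 31% = 1.3888% of Beacon Ventures LLC.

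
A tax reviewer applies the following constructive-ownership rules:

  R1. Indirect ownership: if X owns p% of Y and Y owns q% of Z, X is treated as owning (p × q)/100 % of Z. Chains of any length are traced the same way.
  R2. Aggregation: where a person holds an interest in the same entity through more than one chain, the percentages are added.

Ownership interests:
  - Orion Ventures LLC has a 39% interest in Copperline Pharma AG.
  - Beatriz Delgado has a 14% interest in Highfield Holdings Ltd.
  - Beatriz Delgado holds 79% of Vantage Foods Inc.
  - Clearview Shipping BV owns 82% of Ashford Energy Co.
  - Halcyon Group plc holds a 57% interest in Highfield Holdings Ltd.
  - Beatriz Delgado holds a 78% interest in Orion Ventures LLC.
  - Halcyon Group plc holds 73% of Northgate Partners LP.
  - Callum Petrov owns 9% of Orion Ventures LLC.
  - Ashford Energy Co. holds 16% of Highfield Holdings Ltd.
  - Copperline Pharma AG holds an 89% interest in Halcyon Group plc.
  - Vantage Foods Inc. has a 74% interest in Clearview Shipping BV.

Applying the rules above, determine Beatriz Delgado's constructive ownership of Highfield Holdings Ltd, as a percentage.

Chain via Vantage Foods Inc. → Clearview Shipping BV → Ashford Energy Co. (R1): 79% × 74% × 82% × 16% = 7.669952% of Highfield Holdings Ltd.
Chain via Orion Ventures LLC → Copperline Pharma AG → Halcyon Group plc (R1): 78% × 39% × 89% × 57% = 15.432066% of Highfield Holdings Ltd.
Direct interest in Highfield Holdings Ltd: 14%.
Aggregating (R2): 7.669952% + 15.432066% + 14% = 37.102018%.

37.102018%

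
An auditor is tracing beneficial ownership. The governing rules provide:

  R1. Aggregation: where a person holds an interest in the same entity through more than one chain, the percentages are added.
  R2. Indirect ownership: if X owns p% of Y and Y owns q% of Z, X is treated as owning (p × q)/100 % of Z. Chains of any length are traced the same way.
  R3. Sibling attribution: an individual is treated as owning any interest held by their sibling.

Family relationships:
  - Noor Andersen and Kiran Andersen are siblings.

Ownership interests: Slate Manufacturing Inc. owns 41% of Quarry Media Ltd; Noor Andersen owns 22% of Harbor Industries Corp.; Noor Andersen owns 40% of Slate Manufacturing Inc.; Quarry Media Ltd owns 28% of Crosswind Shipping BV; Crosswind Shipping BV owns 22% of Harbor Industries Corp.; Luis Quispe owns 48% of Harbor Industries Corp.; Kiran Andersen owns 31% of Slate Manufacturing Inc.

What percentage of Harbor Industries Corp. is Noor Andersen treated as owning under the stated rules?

By sibling attribution (R3), Noor Andersen is treated as also owning Kiran Andersen's interest in Slate Manufacturing Inc, giving 40% + 31% = 71%.
Chain via Slate Manufacturing Inc. → Quarry Media Ltd → Crosswind Shipping BV (R2): 71% × 41% × 28% × 22% = 1.793176% of Harbor Industries Corp.
Direct interest in Harbor Industries Corp: 22%.
Aggregating (R1): 1.793176% + 22% = 23.793176%.

23.793176%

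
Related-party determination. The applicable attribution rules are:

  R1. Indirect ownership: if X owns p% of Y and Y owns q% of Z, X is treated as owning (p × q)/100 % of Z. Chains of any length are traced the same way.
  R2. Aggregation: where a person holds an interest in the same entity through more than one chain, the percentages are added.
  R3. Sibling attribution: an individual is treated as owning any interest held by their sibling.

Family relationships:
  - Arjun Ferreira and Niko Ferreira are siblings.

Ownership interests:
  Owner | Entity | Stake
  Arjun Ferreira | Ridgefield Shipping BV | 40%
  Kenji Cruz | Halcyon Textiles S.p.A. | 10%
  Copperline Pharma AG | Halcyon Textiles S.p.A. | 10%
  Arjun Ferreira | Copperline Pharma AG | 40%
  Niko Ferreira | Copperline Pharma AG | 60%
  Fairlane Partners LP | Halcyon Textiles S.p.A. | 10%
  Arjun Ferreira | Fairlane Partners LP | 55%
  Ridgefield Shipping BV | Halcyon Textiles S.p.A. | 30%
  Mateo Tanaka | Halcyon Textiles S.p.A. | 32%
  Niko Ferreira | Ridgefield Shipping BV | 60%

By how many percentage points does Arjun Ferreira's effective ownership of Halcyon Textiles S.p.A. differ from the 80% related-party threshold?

By sibling attribution (R3), Arjun Ferreira is treated as also owning Niko Ferreira's interest in Ridgefield Shipping BV, giving 40% + 60% = 100%.
By sibling attribution (R3), Arjun Ferreira is treated as also owning Niko Ferreira's interest in Copperline Pharma AG, giving 40% + 60% = 100%.
Chain via Ridgefield Shipping BV (R1): 100% × 30% = 30% of Halcyon Textiles S.p.A.
Chain via Fairlane Partners LP (R1): 55% × 10% = 5.5% of Halcyon Textiles S.p.A.
Chain via Copperline Pharma AG (R1): 100% × 10% = 10% of Halcyon Textiles S.p.A.
Aggregating (R2): 30% + 5.5% + 10% = 45.5%.
45.5% falls short of the 80% threshold by 34.5 percentage points.

34.5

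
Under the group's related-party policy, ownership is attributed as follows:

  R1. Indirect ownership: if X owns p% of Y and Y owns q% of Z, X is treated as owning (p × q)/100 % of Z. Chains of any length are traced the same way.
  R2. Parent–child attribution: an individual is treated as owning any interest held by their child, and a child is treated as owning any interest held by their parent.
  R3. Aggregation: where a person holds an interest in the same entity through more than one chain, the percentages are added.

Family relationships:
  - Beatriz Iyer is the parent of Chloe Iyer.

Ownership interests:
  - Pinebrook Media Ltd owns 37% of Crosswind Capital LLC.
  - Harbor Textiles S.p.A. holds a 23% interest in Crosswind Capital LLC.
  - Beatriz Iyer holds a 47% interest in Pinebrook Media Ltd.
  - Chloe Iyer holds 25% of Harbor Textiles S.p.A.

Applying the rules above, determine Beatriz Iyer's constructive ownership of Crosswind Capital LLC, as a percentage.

By parent–child attribution (R2), Beatriz Iyer is treated as owning Chloe Iyer's 25% interest in Harbor Textiles S.p.A.
Chain via Pinebrook Media Ltd (R1): 47% × 37% = 17.39% of Crosswind Capital LLC.
Chain via Harbor Textiles S.p.A. (R1): 25% × 23% = 5.75% of Crosswind Capital LLC.
Aggregating (R3): 17.39% + 5.75% = 23.14%.

23.14%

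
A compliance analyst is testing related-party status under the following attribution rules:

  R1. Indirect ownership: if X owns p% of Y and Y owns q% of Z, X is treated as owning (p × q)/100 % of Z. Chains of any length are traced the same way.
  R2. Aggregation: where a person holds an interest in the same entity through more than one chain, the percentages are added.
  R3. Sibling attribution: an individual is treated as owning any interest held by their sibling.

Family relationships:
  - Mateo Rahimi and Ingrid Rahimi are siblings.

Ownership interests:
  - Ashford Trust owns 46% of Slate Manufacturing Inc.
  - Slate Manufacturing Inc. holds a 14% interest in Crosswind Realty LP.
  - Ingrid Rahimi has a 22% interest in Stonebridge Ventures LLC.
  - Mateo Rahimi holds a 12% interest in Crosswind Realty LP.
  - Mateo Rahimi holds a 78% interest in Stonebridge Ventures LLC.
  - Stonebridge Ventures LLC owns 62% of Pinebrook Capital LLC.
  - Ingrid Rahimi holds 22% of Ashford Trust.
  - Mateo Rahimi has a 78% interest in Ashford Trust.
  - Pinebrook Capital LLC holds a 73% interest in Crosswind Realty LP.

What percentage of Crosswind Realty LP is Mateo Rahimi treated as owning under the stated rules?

By sibling attribution (R3), Mateo Rahimi is treated as also owning Ingrid Rahimi's interest in Stonebridge Ventures LLC, giving 78% + 22% = 100%.
By sibling attribution (R3), Mateo Rahimi is treated as also owning Ingrid Rahimi's interest in Ashford Trust, giving 78% + 22% = 100%.
Chain via Stonebridge Ventures LLC → Pinebrook Capital LLC (R1): 100% × 62% × 73% = 45.26% of Crosswind Realty LP.
Chain via Ashford Trust → Slate Manufacturing Inc. (R1): 100% × 46% × 14% = 6.44% of Crosswind Realty LP.
Direct interest in Crosswind Realty LP: 12%.
Aggregating (R2): 45.26% + 6.44% + 12% = 63.7%.

63.7%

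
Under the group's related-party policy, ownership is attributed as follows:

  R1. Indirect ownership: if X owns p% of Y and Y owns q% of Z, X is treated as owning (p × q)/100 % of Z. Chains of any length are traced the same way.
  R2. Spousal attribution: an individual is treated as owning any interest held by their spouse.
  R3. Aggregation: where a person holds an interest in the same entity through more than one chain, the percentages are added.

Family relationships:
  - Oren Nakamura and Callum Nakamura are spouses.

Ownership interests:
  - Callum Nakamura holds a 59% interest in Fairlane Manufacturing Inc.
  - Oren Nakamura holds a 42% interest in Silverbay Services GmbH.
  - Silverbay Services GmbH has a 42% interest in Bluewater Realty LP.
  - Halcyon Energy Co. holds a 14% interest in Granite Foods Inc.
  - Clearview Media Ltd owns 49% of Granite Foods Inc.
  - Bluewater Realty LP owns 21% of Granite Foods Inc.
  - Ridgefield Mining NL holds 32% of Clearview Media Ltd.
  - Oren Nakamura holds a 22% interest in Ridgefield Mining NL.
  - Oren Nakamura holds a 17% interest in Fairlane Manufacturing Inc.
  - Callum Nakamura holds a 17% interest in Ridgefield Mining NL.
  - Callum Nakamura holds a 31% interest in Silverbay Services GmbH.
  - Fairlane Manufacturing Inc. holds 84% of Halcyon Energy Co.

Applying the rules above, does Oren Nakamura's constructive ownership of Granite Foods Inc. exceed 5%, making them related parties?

By spousal attribution (R2), Oren Nakamura is treated as also owning Callum Nakamura's interest in Ridgefield Mining NL, giving 22% + 17% = 39%.
By spousal attribution (R2), Oren Nakamura is treated as also owning Callum Nakamura's interest in Fairlane Manufacturing Inc, giving 17% + 59% = 76%.
By spousal attribution (R2), Oren Nakamura is treated as also owning Callum Nakamura's interest in Silverbay Services GmbH, giving 42% + 31% = 73%.
Chain via Ridgefield Mining NL → Clearview Media Ltd (R1): 39% × 32% × 49% = 6.1152% of Granite Foods Inc.
Chain via Fairlane Manufacturing Inc. → Halcyon Energy Co. (R1): 76% × 84% × 14% = 8.9376% of Granite Foods Inc.
Chain via Silverbay Services GmbH → Bluewater Realty LP (R1): 73% × 42% × 21% = 6.4386% of Granite Foods Inc.
Aggregating (R3): 6.1152% + 8.9376% + 6.4386% = 21.4914%.
21.4914% exceeds the 5% threshold, so Oren is a related party to Granite Foods Inc.

Yes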